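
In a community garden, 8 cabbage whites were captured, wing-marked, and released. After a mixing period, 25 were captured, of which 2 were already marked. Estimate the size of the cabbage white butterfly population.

Lincoln-Petersen assumes M/N = R/C, so N = M·C / R.
N = (8 × 25) / 2 = 200 / 2 = 100

N = 100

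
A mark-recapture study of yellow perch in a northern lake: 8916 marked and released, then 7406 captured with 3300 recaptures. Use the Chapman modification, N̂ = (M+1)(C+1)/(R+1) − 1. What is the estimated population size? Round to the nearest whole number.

N ≈ 20,008

N̂ = (8916+1)(7406+1)/(3300+1) − 1 = 8917·7407/3301 − 1
= 66048219/3301 − 1 ≈ 20008.5 − 1 ≈ 20007.5 → 20008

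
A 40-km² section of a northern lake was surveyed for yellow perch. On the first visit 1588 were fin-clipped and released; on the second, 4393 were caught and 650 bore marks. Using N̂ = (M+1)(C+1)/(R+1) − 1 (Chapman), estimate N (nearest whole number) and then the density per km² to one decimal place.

density ≈ 268.1 yellow perch per km²

N̂ = 1589·4394/651 − 1 = 6982066/651 − 1 ≈ 10724.1 → 10724
Density = N̂ / area = 10724 / 40 ≈ 268.10 → 268.1 per km²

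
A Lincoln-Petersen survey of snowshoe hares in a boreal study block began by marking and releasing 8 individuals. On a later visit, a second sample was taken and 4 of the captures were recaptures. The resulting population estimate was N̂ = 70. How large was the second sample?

From N = M·C/R: C = N·R / M = 70·4 / 8 = 280 / 8 = 35.

C = 35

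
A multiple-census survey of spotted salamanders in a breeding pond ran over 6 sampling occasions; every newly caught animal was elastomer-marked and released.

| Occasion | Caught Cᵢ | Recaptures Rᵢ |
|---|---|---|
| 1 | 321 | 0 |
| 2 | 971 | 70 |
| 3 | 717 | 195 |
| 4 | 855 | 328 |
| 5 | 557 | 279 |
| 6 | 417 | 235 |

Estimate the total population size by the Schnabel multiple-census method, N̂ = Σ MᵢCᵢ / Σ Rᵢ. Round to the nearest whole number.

Marked at large before each occasion: Mᵢ = Σⱼ<ᵢ (Cⱼ − Rⱼ) → M1=0, M2=321, M3=1222, M4=1744, M5=2271, M6=2549
Σ MᵢCᵢ = 0·321 + 321·971 + 1222·717 + 1744·855 + 2271·557 + 2549·417 = 0 + 311691 + 876174 + 1491120 + 1264947 + 1062933 = 5006865
Σ Rᵢ = 0 + 70 + 195 + 328 + 279 + 235 = 1107
N̂ = 5006865 / 1107 ≈ 4522.9 → 4523

N ≈ 4523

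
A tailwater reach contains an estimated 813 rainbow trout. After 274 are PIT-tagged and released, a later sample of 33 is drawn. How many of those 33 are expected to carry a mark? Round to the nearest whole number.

The marked fraction of the population is 274/813, so in a sample of 33 expect C·(M/N) marked.
E[R] = 274 × 33 / 813 = 9042 / 813 ≈ 11.1 → 11

expected recaptures ≈ 11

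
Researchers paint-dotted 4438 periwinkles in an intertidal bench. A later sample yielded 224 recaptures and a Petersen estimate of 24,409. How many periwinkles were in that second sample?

C = 1232

From N = M·C/R: C = N·R / M = 24409·224 / 4438 = 5467616 / 4438 = 1232.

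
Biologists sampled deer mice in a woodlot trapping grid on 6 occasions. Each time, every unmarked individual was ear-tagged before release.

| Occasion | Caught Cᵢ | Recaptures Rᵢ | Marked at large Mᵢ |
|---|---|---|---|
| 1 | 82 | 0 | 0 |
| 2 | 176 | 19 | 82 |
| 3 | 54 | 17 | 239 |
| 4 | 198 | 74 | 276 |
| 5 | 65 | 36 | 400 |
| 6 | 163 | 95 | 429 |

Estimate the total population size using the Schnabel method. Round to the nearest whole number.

N ≈ 738

Σ MᵢCᵢ = 0·82 + 82·176 + 239·54 + 276·198 + 400·65 + 429·163 = 0 + 14432 + 12906 + 54648 + 26000 + 69927 = 177913
Σ Rᵢ = 0 + 19 + 17 + 74 + 36 + 95 = 241
N̂ = 177913 / 241 ≈ 738.2 → 738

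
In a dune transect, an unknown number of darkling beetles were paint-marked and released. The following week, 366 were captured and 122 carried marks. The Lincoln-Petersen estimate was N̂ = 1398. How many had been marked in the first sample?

M = 466

From N = M·C/R: M = N·R / C = 1398·122 / 366 = 170556 / 366 = 466.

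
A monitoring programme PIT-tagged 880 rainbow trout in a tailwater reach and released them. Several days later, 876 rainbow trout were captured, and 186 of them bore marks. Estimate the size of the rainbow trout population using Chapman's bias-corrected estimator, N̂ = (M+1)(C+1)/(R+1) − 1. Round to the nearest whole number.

N ≈ 4131

N̂ = (880+1)(876+1)/(186+1) − 1 = 881·877/187 − 1
= 772637/187 − 1 ≈ 4131.7 − 1 ≈ 4130.7 → 4131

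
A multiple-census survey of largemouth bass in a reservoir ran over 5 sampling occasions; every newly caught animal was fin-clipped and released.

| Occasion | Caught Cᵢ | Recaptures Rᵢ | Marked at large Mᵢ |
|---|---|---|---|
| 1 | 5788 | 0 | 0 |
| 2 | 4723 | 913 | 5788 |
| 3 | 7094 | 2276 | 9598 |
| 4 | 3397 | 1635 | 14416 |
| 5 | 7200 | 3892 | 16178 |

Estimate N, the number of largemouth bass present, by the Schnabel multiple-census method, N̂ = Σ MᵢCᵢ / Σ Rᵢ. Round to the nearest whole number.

Σ MᵢCᵢ = 0·5788 + 5788·4723 + 9598·7094 + 14416·3397 + 16178·7200 = 0 + 27336724 + 68088212 + 48971152 + 116481600 = 260877688
Σ Rᵢ = 0 + 913 + 2276 + 1635 + 3892 = 8716
N̂ = 260877688 / 8716 ≈ 29930.9 → 29931

N ≈ 29,931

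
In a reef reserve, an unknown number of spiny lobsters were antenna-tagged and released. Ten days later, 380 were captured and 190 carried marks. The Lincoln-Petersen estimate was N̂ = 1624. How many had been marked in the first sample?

M = 812

From N = M·C/R: M = N·R / C = 1624·190 / 380 = 308560 / 380 = 812.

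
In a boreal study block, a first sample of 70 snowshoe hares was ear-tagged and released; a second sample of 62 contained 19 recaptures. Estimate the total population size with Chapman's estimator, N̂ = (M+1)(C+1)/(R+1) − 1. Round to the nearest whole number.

N ≈ 223

N̂ = (70+1)(62+1)/(19+1) − 1 = 71·63/20 − 1
= 4473/20 − 1 ≈ 223.7 − 1 ≈ 222.7 → 223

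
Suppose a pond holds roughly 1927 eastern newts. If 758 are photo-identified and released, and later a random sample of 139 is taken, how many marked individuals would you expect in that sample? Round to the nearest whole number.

expected recaptures ≈ 55

The marked fraction of the population is 758/1927, so in a sample of 139 expect C·(M/N) marked.
E[R] = 758 × 139 / 1927 = 105362 / 1927 ≈ 54.7 → 55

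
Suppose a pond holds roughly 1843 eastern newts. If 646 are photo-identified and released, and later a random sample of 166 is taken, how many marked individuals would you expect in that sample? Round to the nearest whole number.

expected recaptures ≈ 58

Expected recaptures E[R] = M·C / N.
E[R] = 646 × 166 / 1843 = 107236 / 1843 ≈ 58.2 → 58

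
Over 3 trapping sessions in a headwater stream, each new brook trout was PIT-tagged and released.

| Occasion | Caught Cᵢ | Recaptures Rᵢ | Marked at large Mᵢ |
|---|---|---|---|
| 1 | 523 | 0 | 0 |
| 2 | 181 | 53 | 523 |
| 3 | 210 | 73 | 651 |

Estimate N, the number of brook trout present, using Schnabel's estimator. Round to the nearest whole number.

Σ MᵢCᵢ = 0·523 + 523·181 + 651·210 = 0 + 94663 + 136710 = 231373
Σ Rᵢ = 0 + 53 + 73 = 126
N̂ = 231373 / 126 ≈ 1836.3 → 1836

N ≈ 1836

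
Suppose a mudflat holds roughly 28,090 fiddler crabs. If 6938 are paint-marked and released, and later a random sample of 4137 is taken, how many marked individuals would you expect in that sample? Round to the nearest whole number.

expected recaptures ≈ 1022

The marked fraction of the population is 6938/28090, so in a sample of 4137 expect C·(M/N) marked.
E[R] = 6938 × 4137 / 28090 = 28702506 / 28090 ≈ 1021.8 → 1022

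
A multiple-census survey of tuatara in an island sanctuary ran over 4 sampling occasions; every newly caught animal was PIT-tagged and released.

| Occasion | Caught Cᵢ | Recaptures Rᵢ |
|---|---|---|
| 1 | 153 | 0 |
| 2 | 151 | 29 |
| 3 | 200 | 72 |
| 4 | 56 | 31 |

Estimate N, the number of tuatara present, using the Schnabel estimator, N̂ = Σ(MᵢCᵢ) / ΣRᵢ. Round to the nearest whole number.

Marked at large before each occasion: Mᵢ = Σⱼ<ᵢ (Cⱼ − Rⱼ) → M1=0, M2=153, M3=275, M4=403
Σ MᵢCᵢ = 0·153 + 153·151 + 275·200 + 403·56 = 0 + 23103 + 55000 + 22568 = 100671
Σ Rᵢ = 0 + 29 + 72 + 31 = 132
N̂ = 100671 / 132 ≈ 762.7 → 763

N ≈ 763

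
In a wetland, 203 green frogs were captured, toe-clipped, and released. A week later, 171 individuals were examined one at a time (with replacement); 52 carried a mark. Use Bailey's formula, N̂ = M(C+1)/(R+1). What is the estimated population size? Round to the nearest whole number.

N̂ = 203·(171+1)/(52+1) = 203·172/53 = 34916/53 ≈ 658.8 → 659

N ≈ 659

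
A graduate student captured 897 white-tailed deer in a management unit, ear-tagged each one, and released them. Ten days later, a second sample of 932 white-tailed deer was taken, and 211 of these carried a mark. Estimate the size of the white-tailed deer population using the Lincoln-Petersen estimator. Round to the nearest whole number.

Lincoln-Petersen assumes M/N = R/C, so N = M·C / R.
N = (897 × 932) / 211 = 836004 / 211 ≈ 3962.1 → 3962

N ≈ 3962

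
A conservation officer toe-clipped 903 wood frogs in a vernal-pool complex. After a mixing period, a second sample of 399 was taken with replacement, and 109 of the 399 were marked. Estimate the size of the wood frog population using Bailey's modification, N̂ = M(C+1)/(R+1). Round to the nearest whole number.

N ≈ 3284

N̂ = 903·(399+1)/(109+1) = 903·400/110 = 361200/110 ≈ 3283.6 → 3284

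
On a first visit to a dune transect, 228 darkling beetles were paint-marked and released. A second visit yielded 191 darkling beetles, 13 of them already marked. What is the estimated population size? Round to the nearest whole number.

N ≈ 3350

The marked fraction in the recapture sample should equal the marked fraction in the population: 13/191 = 228/N.
N = (228 × 191) / 13 = 43548 / 13 ≈ 3349.8 → 3350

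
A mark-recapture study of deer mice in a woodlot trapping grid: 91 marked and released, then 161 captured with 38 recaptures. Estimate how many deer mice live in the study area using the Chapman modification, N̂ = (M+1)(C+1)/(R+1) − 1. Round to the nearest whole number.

N ≈ 381

N̂ = (91+1)(161+1)/(38+1) − 1 = 92·162/39 − 1
= 14904/39 − 1 ≈ 382.2 − 1 ≈ 381.2 → 381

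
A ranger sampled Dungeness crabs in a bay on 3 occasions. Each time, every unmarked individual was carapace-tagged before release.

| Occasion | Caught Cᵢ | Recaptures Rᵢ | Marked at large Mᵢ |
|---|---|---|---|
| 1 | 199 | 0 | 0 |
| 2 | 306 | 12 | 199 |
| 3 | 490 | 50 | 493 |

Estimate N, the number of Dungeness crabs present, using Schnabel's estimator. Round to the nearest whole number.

Σ MᵢCᵢ = 0·199 + 199·306 + 493·490 = 0 + 60894 + 241570 = 302464
Σ Rᵢ = 0 + 12 + 50 = 62
N̂ = 302464 / 62 ≈ 4878.45 → 4878

N ≈ 4878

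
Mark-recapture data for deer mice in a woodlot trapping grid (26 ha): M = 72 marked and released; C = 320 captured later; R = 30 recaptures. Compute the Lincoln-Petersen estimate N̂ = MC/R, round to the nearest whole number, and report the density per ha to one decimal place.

density ≈ 29.5 deer mice per ha

N̂ = 72·320/30 = 23040/30 = 768
Density = N̂ / area = 768 / 26 ≈ 29.54 → 29.5 per ha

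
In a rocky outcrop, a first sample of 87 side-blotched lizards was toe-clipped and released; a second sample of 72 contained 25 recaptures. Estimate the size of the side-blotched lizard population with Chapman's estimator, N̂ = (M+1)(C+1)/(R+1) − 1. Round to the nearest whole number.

N̂ = (87+1)(72+1)/(25+1) − 1 = 88·73/26 − 1
= 6424/26 − 1 ≈ 247.1 − 1 ≈ 246.1 → 246

N ≈ 246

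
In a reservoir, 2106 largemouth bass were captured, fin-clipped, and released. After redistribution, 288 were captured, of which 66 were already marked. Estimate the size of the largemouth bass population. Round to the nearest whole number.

If marked individuals mix randomly, R/C ≈ M/N, giving N ≈ M·C/R.
N = (2106 × 288) / 66 = 606528 / 66 ≈ 9189.8 → 9190

N ≈ 9190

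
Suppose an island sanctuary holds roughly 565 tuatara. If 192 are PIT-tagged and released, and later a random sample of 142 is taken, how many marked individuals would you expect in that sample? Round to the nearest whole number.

The marked fraction of the population is 192/565, so in a sample of 142 expect C·(M/N) marked.
E[R] = 192 × 142 / 565 = 27264 / 565 ≈ 48.3 → 48

expected recaptures ≈ 48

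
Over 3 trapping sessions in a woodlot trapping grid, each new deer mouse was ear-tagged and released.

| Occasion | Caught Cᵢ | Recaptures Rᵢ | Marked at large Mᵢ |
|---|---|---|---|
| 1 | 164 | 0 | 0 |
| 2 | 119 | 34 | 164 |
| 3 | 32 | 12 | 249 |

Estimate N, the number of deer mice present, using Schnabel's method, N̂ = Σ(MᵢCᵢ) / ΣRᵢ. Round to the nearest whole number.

Σ MᵢCᵢ = 0·164 + 164·119 + 249·32 = 0 + 19516 + 7968 = 27484
Σ Rᵢ = 0 + 34 + 12 = 46
N̂ = 27484 / 46 ≈ 597.48 → 597

N ≈ 597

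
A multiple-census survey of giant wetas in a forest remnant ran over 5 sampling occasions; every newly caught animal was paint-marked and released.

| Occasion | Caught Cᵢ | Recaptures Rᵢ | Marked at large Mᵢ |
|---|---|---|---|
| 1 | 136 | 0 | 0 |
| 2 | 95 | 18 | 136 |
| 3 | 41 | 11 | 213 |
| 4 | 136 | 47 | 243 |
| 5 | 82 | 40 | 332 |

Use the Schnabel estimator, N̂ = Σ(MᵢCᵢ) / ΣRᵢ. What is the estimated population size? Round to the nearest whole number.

Σ MᵢCᵢ = 0·136 + 136·95 + 213·41 + 243·136 + 332·82 = 0 + 12920 + 8733 + 33048 + 27224 = 81925
Σ Rᵢ = 0 + 18 + 11 + 47 + 40 = 116
N̂ = 81925 / 116 ≈ 706.2 → 706

N ≈ 706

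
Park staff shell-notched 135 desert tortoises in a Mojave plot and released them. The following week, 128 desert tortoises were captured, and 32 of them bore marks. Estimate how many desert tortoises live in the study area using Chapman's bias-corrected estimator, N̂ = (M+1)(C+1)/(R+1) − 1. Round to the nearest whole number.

N ≈ 531

N̂ = (135+1)(128+1)/(32+1) − 1 = 136·129/33 − 1
= 17544/33 − 1 ≈ 531.6 − 1 ≈ 530.6 → 531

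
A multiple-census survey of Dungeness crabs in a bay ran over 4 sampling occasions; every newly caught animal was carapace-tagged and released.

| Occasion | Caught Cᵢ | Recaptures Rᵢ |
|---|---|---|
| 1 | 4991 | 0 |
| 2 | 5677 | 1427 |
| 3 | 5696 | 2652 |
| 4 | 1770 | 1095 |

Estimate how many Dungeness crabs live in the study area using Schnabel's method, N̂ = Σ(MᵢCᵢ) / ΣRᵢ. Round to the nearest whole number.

N ≈ 19,852

Marked at large before each occasion: Mᵢ = Σⱼ<ᵢ (Cⱼ − Rⱼ) → M1=0, M2=4991, M3=9241, M4=12285
Σ MᵢCᵢ = 0·4991 + 4991·5677 + 9241·5696 + 12285·1770 = 0 + 28333907 + 52636736 + 21744450 = 102715093
Σ Rᵢ = 0 + 1427 + 2652 + 1095 = 5174
N̂ = 102715093 / 5174 ≈ 19852.2 → 19852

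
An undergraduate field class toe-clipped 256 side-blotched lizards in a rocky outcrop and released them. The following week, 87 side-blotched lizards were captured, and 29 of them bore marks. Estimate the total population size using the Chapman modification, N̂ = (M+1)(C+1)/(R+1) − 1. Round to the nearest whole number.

N̂ = (256+1)(87+1)/(29+1) − 1 = 257·88/30 − 1
= 22616/30 − 1 ≈ 753.9 − 1 ≈ 752.9 → 753

N ≈ 753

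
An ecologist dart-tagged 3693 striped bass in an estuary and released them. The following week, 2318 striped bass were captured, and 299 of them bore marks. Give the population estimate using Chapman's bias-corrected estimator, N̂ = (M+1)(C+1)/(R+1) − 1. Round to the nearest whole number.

N̂ = (3693+1)(2318+1)/(299+1) − 1 = 3694·2319/300 − 1
= 8566386/300 − 1 ≈ 28554.6 − 1 ≈ 28553.6 → 28554

N ≈ 28,554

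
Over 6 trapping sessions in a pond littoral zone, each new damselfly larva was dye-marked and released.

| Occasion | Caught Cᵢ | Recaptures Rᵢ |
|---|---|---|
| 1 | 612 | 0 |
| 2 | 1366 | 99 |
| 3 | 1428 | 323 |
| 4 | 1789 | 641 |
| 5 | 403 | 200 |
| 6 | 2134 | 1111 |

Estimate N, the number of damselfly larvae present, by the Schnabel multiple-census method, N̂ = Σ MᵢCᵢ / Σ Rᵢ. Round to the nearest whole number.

N ≈ 8329

Marked at large before each occasion: Mᵢ = Σⱼ<ᵢ (Cⱼ − Rⱼ) → M1=0, M2=612, M3=1879, M4=2984, M5=4132, M6=4335
Σ MᵢCᵢ = 0·612 + 612·1366 + 1879·1428 + 2984·1789 + 4132·403 + 4335·2134 = 0 + 835992 + 2683212 + 5338376 + 1665196 + 9250890 = 19773666
Σ Rᵢ = 0 + 99 + 323 + 641 + 200 + 1111 = 2374
N̂ = 19773666 / 2374 ≈ 8329.3 → 8329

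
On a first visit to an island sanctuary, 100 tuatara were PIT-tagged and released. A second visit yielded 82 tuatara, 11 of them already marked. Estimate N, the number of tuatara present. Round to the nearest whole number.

N = (100 × 82) / 11 = 8200 / 11 ≈ 745.45 → 745

N ≈ 745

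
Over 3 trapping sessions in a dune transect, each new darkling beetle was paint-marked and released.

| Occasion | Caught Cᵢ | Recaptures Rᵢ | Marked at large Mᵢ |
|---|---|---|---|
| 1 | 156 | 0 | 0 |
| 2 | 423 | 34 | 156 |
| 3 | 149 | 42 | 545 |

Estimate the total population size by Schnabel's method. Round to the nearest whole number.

Σ MᵢCᵢ = 0·156 + 156·423 + 545·149 = 0 + 65988 + 81205 = 147193
Σ Rᵢ = 0 + 34 + 42 = 76
N̂ = 147193 / 76 ≈ 1936.8 → 1937

N ≈ 1937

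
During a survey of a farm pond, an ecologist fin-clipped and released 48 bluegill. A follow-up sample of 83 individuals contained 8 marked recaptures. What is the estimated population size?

If marked individuals mix randomly, R/C ≈ M/N, giving N ≈ M·C/R.
N = (48 × 83) / 8 = 3984 / 8 = 498

N = 498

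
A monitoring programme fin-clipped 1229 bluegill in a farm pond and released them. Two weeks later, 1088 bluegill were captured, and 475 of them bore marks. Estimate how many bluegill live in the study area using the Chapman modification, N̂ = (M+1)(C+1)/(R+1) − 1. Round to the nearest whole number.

N ≈ 2813

N̂ = (1229+1)(1088+1)/(475+1) − 1 = 1230·1089/476 − 1
= 1339470/476 − 1 ≈ 2814.0 − 1 ≈ 2813.0 → 2813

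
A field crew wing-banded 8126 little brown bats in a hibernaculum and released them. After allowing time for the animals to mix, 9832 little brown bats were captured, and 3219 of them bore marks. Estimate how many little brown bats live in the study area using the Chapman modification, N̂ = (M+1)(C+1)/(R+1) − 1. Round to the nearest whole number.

N ≈ 24,817

N̂ = (8126+1)(9832+1)/(3219+1) − 1 = 8127·9833/3220 − 1
= 79912791/3220 − 1 ≈ 24817.6 − 1 ≈ 24816.6 → 24817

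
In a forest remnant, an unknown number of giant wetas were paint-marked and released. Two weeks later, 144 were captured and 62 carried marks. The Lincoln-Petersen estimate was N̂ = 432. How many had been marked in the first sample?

M = 186

From N = M·C/R: M = N·R / C = 432·62 / 144 = 26784 / 144 = 186.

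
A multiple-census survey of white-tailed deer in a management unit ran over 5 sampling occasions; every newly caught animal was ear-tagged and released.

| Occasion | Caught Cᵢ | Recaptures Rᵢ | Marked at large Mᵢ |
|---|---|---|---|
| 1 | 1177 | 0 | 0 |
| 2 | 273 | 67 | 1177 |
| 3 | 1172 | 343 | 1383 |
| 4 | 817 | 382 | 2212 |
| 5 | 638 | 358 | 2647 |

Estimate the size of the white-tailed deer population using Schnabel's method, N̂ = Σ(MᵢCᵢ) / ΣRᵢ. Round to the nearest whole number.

N ≈ 4729

Σ MᵢCᵢ = 0·1177 + 1177·273 + 1383·1172 + 2212·817 + 2647·638 = 0 + 321321 + 1620876 + 1807204 + 1688786 = 5438187
Σ Rᵢ = 0 + 67 + 343 + 382 + 358 = 1150
N̂ = 5438187 / 1150 ≈ 4728.9 → 4729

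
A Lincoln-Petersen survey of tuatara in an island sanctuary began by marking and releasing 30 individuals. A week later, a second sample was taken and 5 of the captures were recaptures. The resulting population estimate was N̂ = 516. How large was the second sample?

C = 86

From N = M·C/R: C = N·R / M = 516·5 / 30 = 2580 / 30 = 86.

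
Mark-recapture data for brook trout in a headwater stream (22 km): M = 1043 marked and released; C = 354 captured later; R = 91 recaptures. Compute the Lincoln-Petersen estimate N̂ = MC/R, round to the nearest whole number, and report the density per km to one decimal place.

density ≈ 184.4 brook trout per km

N̂ = 1043·354/91 = 369222/91 ≈ 4057.4 → 4057
Density = N̂ / area = 4057 / 22 ≈ 184.41 → 184.4 per km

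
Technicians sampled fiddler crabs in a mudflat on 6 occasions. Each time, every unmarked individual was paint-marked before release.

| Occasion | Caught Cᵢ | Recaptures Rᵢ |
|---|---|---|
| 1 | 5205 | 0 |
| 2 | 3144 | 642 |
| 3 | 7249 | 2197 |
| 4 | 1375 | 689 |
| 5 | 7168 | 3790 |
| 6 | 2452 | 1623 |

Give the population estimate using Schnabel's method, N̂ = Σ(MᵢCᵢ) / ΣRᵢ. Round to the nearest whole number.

Marked at large before each occasion: Mᵢ = Σⱼ<ᵢ (Cⱼ − Rⱼ) → M1=0, M2=5205, M3=7707, M4=12759, M5=13445, M6=16823
Σ MᵢCᵢ = 0·5205 + 5205·3144 + 7707·7249 + 12759·1375 + 13445·7168 + 16823·2452 = 0 + 16364520 + 55868043 + 17543625 + 96373760 + 41249996 = 227399944
Σ Rᵢ = 0 + 642 + 2197 + 689 + 3790 + 1623 = 8941
N̂ = 227399944 / 8941 ≈ 25433.4 → 25433

N ≈ 25,433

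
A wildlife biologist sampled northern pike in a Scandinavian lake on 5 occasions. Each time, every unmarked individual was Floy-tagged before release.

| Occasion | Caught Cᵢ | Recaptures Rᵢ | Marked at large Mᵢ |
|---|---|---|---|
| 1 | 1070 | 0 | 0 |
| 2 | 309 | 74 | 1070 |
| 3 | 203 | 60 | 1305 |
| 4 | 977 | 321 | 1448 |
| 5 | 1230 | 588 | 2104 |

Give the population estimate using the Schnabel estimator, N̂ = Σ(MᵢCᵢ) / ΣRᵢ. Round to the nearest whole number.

Σ MᵢCᵢ = 0·1070 + 1070·309 + 1305·203 + 1448·977 + 2104·1230 = 0 + 330630 + 264915 + 1414696 + 2587920 = 4598161
Σ Rᵢ = 0 + 74 + 60 + 321 + 588 = 1043
N̂ = 4598161 / 1043 ≈ 4408.6 → 4409

N ≈ 4409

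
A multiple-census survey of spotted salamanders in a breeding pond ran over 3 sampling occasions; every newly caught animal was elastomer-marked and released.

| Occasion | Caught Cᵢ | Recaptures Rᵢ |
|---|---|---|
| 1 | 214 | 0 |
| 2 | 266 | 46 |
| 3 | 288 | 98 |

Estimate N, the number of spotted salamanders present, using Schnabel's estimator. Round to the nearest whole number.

Marked at large before each occasion: Mᵢ = Σⱼ<ᵢ (Cⱼ − Rⱼ) → M1=0, M2=214, M3=434
Σ MᵢCᵢ = 0·214 + 214·266 + 434·288 = 0 + 56924 + 124992 = 181916
Σ Rᵢ = 0 + 46 + 98 = 144
N̂ = 181916 / 144 ≈ 1263.3 → 1263

N ≈ 1263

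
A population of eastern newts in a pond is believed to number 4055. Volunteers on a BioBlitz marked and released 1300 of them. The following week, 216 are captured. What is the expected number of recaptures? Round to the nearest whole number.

Expected recaptures E[R] = M·C / N.
E[R] = 1300 × 216 / 4055 = 280800 / 4055 ≈ 69.2 → 69

expected recaptures ≈ 69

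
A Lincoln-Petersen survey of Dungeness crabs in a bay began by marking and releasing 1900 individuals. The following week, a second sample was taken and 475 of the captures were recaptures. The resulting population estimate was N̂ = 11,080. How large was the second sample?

From N = M·C/R: C = N·R / M = 11080·475 / 1900 = 5263000 / 1900 = 2770.

C = 2770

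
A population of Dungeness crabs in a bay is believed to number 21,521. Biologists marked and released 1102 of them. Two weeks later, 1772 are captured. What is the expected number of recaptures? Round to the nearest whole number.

Expected recaptures E[R] = M·C / N.
E[R] = 1102 × 1772 / 21521 = 1952744 / 21521 ≈ 90.7 → 91

expected recaptures ≈ 91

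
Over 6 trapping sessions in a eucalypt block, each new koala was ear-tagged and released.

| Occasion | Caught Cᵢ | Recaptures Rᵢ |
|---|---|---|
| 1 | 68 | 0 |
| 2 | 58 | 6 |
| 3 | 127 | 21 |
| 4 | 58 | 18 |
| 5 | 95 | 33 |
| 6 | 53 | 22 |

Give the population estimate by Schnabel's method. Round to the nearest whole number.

N ≈ 749

Marked at large before each occasion: Mᵢ = Σⱼ<ᵢ (Cⱼ − Rⱼ) → M1=0, M2=68, M3=120, M4=226, M5=266, M6=328
Σ MᵢCᵢ = 0·68 + 68·58 + 120·127 + 226·58 + 266·95 + 328·53 = 0 + 3944 + 15240 + 13108 + 25270 + 17384 = 74946
Σ Rᵢ = 0 + 6 + 21 + 18 + 33 + 22 = 100
N̂ = 74946 / 100 ≈ 749.46 → 749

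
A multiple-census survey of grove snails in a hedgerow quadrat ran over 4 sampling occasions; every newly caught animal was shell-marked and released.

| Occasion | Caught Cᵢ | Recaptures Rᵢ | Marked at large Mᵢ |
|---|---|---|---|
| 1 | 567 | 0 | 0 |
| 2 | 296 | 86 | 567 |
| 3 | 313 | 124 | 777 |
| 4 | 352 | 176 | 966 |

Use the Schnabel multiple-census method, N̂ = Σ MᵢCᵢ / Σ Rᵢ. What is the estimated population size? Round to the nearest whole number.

Σ MᵢCᵢ = 0·567 + 567·296 + 777·313 + 966·352 = 0 + 167832 + 243201 + 340032 = 751065
Σ Rᵢ = 0 + 86 + 124 + 176 = 386
N̂ = 751065 / 386 ≈ 1945.8 → 1946

N ≈ 1946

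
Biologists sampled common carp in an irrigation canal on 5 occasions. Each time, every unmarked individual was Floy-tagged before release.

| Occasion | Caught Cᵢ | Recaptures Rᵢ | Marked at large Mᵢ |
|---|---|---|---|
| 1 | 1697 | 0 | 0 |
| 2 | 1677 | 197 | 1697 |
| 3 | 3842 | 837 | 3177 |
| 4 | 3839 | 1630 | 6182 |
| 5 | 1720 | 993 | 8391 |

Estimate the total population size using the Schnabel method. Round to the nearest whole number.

Σ MᵢCᵢ = 0·1697 + 1697·1677 + 3177·3842 + 6182·3839 + 8391·1720 = 0 + 2845869 + 12206034 + 23732698 + 14432520 = 53217121
Σ Rᵢ = 0 + 197 + 837 + 1630 + 993 = 3657
N̂ = 53217121 / 3657 ≈ 14552.1 → 14552

N ≈ 14,552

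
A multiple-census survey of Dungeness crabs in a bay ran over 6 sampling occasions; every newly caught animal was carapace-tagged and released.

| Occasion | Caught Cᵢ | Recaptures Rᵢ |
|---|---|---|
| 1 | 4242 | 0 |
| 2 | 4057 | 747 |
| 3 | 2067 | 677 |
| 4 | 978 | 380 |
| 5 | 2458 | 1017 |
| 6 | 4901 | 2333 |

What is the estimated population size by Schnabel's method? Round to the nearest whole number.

N ≈ 23,056

Marked at large before each occasion: Mᵢ = Σⱼ<ᵢ (Cⱼ − Rⱼ) → M1=0, M2=4242, M3=7552, M4=8942, M5=9540, M6=10981
Σ MᵢCᵢ = 0·4242 + 4242·4057 + 7552·2067 + 8942·978 + 9540·2458 + 10981·4901 = 0 + 17209794 + 15609984 + 8745276 + 23449320 + 53817881 = 118832255
Σ Rᵢ = 0 + 747 + 677 + 380 + 1017 + 2333 = 5154
N̂ = 118832255 / 5154 ≈ 23056.3 → 23056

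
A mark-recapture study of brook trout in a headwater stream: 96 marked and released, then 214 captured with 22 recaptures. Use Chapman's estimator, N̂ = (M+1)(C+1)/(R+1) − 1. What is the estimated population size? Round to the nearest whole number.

N̂ = (96+1)(214+1)/(22+1) − 1 = 97·215/23 − 1
= 20855/23 − 1 ≈ 906.7 − 1 ≈ 905.7 → 906

N ≈ 906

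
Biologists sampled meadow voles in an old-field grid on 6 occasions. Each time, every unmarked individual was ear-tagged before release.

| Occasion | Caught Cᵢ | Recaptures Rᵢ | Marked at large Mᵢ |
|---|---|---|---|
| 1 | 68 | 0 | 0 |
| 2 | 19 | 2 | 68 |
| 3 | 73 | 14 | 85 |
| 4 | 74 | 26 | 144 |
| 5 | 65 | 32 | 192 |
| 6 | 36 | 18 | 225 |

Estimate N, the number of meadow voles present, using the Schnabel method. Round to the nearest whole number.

N ≈ 421

Σ MᵢCᵢ = 0·68 + 68·19 + 85·73 + 144·74 + 192·65 + 225·36 = 0 + 1292 + 6205 + 10656 + 12480 + 8100 = 38733
Σ Rᵢ = 0 + 2 + 14 + 26 + 32 + 18 = 92
N̂ = 38733 / 92 ≈ 421.0 → 421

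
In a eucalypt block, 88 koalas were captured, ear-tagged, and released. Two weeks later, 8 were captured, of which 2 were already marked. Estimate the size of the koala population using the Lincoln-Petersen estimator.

N = 352

The marked fraction in the recapture sample should equal the marked fraction in the population: 2/8 = 88/N.
N = (88 × 8) / 2 = 704 / 2 = 352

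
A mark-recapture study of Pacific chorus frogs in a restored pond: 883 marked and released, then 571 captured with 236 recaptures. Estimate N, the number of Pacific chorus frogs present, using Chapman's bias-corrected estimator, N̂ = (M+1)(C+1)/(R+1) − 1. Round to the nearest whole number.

N̂ = (883+1)(571+1)/(236+1) − 1 = 884·572/237 − 1
= 505648/237 − 1 ≈ 2133.5 − 1 ≈ 2132.5 → 2133

N ≈ 2133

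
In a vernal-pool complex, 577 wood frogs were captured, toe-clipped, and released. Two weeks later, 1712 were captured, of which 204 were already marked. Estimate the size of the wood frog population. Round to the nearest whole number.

N ≈ 4842

N = (577 × 1712) / 204 = 987824 / 204 ≈ 4842.3 → 4842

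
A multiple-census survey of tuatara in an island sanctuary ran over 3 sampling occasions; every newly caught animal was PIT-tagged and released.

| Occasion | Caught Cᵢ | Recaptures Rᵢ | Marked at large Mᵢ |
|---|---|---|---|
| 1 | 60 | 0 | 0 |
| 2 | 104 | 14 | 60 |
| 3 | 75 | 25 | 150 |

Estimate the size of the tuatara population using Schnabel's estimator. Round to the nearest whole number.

N ≈ 448

Σ MᵢCᵢ = 0·60 + 60·104 + 150·75 = 0 + 6240 + 11250 = 17490
Σ Rᵢ = 0 + 14 + 25 = 39
N̂ = 17490 / 39 ≈ 448.46 → 448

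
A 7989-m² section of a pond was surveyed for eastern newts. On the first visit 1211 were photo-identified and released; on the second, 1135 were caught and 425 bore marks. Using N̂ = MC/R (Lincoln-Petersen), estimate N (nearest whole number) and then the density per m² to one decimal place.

density ≈ 0.4 eastern newts per m²

N̂ = 1211·1135/425 = 1374485/425 ≈ 3234.1 → 3234
Density = N̂ / area = 3234 / 7989 ≈ 0.40 → 0.4 per m²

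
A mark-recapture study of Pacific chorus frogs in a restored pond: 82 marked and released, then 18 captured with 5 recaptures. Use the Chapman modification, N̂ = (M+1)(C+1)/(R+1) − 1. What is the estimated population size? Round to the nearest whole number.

N̂ = (82+1)(18+1)/(5+1) − 1 = 83·19/6 − 1
= 1577/6 − 1 ≈ 262.8 − 1 ≈ 261.8 → 262

N ≈ 262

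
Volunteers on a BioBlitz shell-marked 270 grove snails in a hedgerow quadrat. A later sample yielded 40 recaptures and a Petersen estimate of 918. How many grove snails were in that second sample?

From N = M·C/R: C = N·R / M = 918·40 / 270 = 36720 / 270 = 136.

C = 136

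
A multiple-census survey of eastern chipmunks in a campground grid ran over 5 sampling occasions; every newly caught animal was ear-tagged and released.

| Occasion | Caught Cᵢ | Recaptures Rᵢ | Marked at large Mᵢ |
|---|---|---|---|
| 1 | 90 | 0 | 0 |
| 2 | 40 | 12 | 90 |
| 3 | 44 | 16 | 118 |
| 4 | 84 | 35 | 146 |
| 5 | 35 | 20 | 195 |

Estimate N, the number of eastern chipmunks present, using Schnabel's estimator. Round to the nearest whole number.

Σ MᵢCᵢ = 0·90 + 90·40 + 118·44 + 146·84 + 195·35 = 0 + 3600 + 5192 + 12264 + 6825 = 27881
Σ Rᵢ = 0 + 12 + 16 + 35 + 20 = 83
N̂ = 27881 / 83 ≈ 335.9 → 336

N ≈ 336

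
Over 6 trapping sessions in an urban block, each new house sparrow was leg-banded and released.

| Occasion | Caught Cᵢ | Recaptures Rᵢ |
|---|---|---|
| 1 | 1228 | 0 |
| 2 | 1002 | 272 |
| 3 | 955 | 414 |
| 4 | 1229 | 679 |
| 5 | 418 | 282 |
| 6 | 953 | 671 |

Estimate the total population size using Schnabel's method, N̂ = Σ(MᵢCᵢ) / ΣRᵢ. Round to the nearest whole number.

Marked at large before each occasion: Mᵢ = Σⱼ<ᵢ (Cⱼ − Rⱼ) → M1=0, M2=1228, M3=1958, M4=2499, M5=3049, M6=3185
Σ MᵢCᵢ = 0·1228 + 1228·1002 + 1958·955 + 2499·1229 + 3049·418 + 3185·953 = 0 + 1230456 + 1869890 + 3071271 + 1274482 + 3035305 = 10481404
Σ Rᵢ = 0 + 272 + 414 + 679 + 282 + 671 = 2318
N̂ = 10481404 / 2318 ≈ 4521.7 → 4522

N ≈ 4522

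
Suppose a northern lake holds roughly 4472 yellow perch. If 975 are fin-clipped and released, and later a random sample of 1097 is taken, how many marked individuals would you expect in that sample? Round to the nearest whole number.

expected recaptures ≈ 239

The marked fraction of the population is 975/4472, so in a sample of 1097 expect C·(M/N) marked.
E[R] = 975 × 1097 / 4472 = 1069575 / 4472 ≈ 239.2 → 239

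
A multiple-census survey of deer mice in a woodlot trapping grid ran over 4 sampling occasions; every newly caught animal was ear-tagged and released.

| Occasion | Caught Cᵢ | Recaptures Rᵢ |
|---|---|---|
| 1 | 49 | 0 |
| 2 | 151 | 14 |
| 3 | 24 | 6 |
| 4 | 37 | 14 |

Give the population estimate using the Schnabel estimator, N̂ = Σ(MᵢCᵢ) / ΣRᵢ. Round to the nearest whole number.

N ≈ 571

Marked at large before each occasion: Mᵢ = Σⱼ<ᵢ (Cⱼ − Rⱼ) → M1=0, M2=49, M3=186, M4=204
Σ MᵢCᵢ = 0·49 + 49·151 + 186·24 + 204·37 = 0 + 7399 + 4464 + 7548 = 19411
Σ Rᵢ = 0 + 14 + 6 + 14 = 34
N̂ = 19411 / 34 ≈ 570.9 → 571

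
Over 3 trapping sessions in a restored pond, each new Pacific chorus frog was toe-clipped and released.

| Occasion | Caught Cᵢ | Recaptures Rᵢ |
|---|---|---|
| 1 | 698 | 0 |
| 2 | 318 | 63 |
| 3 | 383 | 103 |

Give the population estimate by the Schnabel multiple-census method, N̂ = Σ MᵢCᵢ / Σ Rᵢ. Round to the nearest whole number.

Marked at large before each occasion: Mᵢ = Σⱼ<ᵢ (Cⱼ − Rⱼ) → M1=0, M2=698, M3=953
Σ MᵢCᵢ = 0·698 + 698·318 + 953·383 = 0 + 221964 + 364999 = 586963
Σ Rᵢ = 0 + 63 + 103 = 166
N̂ = 586963 / 166 ≈ 3535.9 → 3536

N ≈ 3536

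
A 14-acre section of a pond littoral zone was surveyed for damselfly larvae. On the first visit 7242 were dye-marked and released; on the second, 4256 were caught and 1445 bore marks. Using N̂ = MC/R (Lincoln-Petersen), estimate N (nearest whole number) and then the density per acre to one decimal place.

density ≈ 1523.6 damselfly larvae per acre

N̂ = 7242·4256/1445 = 30821952/1445 ≈ 21330.1 → 21330
Density = N̂ / area = 21330 / 14 ≈ 1523.57 → 1523.6 per acre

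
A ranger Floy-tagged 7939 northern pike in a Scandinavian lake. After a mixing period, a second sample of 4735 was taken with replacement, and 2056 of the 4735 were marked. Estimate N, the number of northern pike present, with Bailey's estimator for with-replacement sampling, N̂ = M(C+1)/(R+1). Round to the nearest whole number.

N ≈ 18,279

N̂ = 7939·(4735+1)/(2056+1) = 7939·4736/2057 = 37599104/2057 ≈ 18278.6 → 18279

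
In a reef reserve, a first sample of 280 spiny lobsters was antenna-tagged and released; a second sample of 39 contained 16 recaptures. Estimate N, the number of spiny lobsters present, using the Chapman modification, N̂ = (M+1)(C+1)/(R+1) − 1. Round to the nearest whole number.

N ≈ 660

N̂ = (280+1)(39+1)/(16+1) − 1 = 281·40/17 − 1
= 11240/17 − 1 ≈ 661.2 − 1 ≈ 660.2 → 660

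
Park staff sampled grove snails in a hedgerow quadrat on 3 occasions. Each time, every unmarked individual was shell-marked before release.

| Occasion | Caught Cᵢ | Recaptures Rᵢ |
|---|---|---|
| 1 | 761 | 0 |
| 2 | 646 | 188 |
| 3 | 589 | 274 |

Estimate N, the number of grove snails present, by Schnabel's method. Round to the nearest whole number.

Marked at large before each occasion: Mᵢ = Σⱼ<ᵢ (Cⱼ − Rⱼ) → M1=0, M2=761, M3=1219
Σ MᵢCᵢ = 0·761 + 761·646 + 1219·589 = 0 + 491606 + 717991 = 1209597
Σ Rᵢ = 0 + 188 + 274 = 462
N̂ = 1209597 / 462 ≈ 2618.2 → 2618

N ≈ 2618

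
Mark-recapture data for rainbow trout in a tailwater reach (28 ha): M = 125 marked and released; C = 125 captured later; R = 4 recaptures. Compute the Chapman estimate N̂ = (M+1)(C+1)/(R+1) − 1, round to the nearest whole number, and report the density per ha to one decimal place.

density ≈ 113.4 rainbow trout per ha

N̂ = 126·126/5 − 1 = 15876/5 − 1 ≈ 3174.2 → 3174
Density = N̂ / area = 3174 / 28 ≈ 113.36 → 113.4 per ha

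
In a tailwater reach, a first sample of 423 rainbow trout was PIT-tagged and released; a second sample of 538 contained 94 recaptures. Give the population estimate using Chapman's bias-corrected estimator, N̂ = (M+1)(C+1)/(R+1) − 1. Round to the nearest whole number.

N̂ = (423+1)(538+1)/(94+1) − 1 = 424·539/95 − 1
= 228536/95 − 1 ≈ 2405.6 − 1 ≈ 2404.6 → 2405

N ≈ 2405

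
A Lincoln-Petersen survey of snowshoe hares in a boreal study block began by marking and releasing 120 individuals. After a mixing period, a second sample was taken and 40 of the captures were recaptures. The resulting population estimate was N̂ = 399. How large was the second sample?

From N = M·C/R: C = N·R / M = 399·40 / 120 = 15960 / 120 = 133.

C = 133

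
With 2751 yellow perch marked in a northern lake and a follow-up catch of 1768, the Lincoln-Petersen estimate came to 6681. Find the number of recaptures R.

R = 728

From N = M·C/R: R = M·C / N = 2751·1768 / 6681 = 4863768 / 6681 = 728.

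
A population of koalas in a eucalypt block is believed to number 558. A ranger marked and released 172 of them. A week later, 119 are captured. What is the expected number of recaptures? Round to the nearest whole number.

Expected recaptures E[R] = M·C / N.
E[R] = 172 × 119 / 558 = 20468 / 558 ≈ 36.7 → 37

expected recaptures ≈ 37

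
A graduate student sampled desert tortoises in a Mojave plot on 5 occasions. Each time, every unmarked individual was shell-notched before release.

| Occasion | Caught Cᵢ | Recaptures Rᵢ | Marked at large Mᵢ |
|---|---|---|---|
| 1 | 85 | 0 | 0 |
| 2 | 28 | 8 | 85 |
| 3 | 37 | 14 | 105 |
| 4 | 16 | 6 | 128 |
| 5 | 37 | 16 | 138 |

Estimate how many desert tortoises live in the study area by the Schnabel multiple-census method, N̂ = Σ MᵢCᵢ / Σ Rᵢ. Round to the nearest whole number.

N ≈ 305

Σ MᵢCᵢ = 0·85 + 85·28 + 105·37 + 128·16 + 138·37 = 0 + 2380 + 3885 + 2048 + 5106 = 13419
Σ Rᵢ = 0 + 8 + 14 + 6 + 16 = 44
N̂ = 13419 / 44 ≈ 305.0 → 305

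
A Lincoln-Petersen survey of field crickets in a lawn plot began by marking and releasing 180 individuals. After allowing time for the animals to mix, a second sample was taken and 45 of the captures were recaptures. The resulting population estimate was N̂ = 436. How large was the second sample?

C = 109

From N = M·C/R: C = N·R / M = 436·45 / 180 = 19620 / 180 = 109.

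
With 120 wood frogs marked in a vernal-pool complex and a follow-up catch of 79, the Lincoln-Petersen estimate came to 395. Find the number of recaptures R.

R = 24

From N = M·C/R: R = M·C / N = 120·79 / 395 = 9480 / 395 = 24.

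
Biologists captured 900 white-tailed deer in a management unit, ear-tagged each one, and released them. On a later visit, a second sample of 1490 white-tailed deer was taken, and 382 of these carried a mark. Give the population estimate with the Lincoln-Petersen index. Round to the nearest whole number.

N ≈ 3510

N = (900 × 1490) / 382 = 1341000 / 382 ≈ 3510.47 → 3510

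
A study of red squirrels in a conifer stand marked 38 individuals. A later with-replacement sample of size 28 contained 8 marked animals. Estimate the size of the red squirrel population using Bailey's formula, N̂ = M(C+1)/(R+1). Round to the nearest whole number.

N ≈ 122

N̂ = 38·(28+1)/(8+1) = 38·29/9 = 1102/9 ≈ 122.4 → 122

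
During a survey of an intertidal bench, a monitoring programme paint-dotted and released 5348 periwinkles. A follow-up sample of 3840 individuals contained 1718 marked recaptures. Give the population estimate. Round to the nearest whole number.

Lincoln-Petersen assumes M/N = R/C, so N = M·C / R.
N = (5348 × 3840) / 1718 = 20536320 / 1718 ≈ 11953.6 → 11954

N ≈ 11,954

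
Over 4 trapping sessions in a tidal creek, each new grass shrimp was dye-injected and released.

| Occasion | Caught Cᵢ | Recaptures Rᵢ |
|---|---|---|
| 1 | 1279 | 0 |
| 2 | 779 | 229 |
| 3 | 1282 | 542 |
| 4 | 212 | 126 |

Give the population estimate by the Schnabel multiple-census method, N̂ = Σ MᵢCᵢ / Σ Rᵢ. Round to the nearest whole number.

N ≈ 4332

Marked at large before each occasion: Mᵢ = Σⱼ<ᵢ (Cⱼ − Rⱼ) → M1=0, M2=1279, M3=1829, M4=2569
Σ MᵢCᵢ = 0·1279 + 1279·779 + 1829·1282 + 2569·212 = 0 + 996341 + 2344778 + 544628 = 3885747
Σ Rᵢ = 0 + 229 + 542 + 126 = 897
N̂ = 3885747 / 897 ≈ 4331.9 → 4332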